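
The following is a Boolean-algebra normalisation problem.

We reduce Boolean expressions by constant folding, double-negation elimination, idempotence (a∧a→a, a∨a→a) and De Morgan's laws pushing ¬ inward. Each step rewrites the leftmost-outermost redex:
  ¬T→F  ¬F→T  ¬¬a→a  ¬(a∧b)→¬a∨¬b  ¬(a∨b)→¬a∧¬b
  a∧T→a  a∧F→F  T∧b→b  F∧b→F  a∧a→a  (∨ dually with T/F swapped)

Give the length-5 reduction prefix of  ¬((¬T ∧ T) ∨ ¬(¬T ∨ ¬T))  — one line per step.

  start: ¬((¬T ∧ T) ∨ ¬(¬T ∨ ¬T))
  →1  ¬(¬T ∧ T) ∧ ¬¬(¬T ∨ ¬T)
  →2  (¬¬T ∨ ¬T) ∧ ¬¬(¬T ∨ ¬T)
  →3  (T ∨ ¬T) ∧ ¬¬(¬T ∨ ¬T)
  →4  T ∧ ¬¬(¬T ∨ ¬T)
  →5  ¬¬(¬T ∨ ¬T)

Answer: after 5 steps: ¬¬(¬T ∨ ¬T)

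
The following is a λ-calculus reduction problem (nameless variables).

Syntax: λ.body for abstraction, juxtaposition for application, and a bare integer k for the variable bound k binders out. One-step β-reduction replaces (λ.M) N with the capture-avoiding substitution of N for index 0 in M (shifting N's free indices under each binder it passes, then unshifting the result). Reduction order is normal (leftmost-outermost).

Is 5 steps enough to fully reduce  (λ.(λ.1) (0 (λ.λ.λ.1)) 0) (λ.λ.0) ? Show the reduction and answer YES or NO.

Answer: YES — reaches normal form λ.0 in 3 ≤ 5 steps

Reduction:
  start: (λ.(λ.1) (0 (λ.λ.λ.1)) 0) (λ.λ.0)
  [1] (λ.λ.λ.0) ((λ.λ.0) (λ.λ.λ.1)) (λ.λ.0)
  [2] (λ.λ.0) (λ.λ.0)
  [3] λ.0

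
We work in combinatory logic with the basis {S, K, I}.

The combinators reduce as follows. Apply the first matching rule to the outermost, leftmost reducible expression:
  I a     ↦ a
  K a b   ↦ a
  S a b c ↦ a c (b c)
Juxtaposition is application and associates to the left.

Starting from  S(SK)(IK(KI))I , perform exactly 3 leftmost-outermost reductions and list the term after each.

  start: S(SK)(IK(KI))I
  →1  SKI(IK(KI)I)
  →2  K(IK(KI)I)(I(IK(KI)I))
  →3  IK(KI)I

Answer: after 3 steps: IK(KI)I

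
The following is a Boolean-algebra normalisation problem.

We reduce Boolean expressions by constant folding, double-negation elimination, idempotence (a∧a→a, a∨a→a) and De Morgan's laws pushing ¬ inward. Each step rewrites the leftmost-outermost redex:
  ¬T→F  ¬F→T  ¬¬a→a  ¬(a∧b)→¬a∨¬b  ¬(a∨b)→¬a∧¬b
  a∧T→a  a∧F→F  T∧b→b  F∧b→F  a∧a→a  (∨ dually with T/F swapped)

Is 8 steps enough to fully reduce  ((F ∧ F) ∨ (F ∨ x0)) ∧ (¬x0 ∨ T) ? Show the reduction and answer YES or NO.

Answer: YES — reaches normal form x0 in 5 ≤ 8 steps

Reduction:
  start: ((F ∧ F) ∨ (F ∨ x0)) ∧ (¬x0 ∨ T)
  →1  (F ∨ (F ∨ x0)) ∧ (¬x0 ∨ T)
  →2  (F ∨ x0) ∧ (¬x0 ∨ T)
  →3  x0 ∧ (¬x0 ∨ T)
  →4  x0 ∧ T
  →5  x0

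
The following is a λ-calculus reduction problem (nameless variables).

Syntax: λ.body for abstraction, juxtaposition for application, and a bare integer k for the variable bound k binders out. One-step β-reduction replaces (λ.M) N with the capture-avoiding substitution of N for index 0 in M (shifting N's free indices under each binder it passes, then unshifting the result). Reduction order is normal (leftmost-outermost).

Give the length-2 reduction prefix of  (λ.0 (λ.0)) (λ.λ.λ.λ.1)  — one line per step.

  start: (λ.0 (λ.0)) (λ.λ.λ.λ.1)
  [1] (λ.λ.λ.λ.1) (λ.0)
  [2] λ.λ.λ.1

Answer: after 2 steps: λ.λ.λ.1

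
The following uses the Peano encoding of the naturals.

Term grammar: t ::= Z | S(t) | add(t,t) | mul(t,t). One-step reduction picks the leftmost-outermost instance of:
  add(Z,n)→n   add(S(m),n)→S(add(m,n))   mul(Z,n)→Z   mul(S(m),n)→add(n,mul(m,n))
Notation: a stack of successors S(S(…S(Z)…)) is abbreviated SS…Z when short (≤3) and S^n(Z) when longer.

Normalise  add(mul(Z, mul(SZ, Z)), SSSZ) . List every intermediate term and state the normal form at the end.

Answer: normal form = SSSZ  (in 2 steps)

Derivation:
  start: add(mul(Z, mul(SZ, Z)), SSSZ)
  [1] add(Z, SSSZ)
  [2] SSSZ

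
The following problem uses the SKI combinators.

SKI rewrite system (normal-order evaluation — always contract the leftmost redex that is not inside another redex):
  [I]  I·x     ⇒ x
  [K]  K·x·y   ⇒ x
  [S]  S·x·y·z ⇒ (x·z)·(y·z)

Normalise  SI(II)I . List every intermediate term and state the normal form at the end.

Answer: normal form = I  (in 5 steps)

Working:
  start: SI(II)I
  step 1: II(III)
  step 2: I(III)
  step 3: III
  step 4: II
  step 5: I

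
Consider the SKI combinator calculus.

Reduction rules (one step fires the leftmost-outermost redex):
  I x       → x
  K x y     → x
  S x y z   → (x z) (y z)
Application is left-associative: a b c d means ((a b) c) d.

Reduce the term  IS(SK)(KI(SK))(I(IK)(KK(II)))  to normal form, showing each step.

Answer: normal form = KK  (in 9 steps)

Working:
  start: IS(SK)(KI(SK))(I(IK)(KK(II)))
  step 1: S(SK)(KI(SK))(I(IK)(KK(II)))
  step 2: SK(I(IK)(KK(II)))(KI(SK)(I(IK)(KK(II))))
  step 3: K(KI(SK)(I(IK)(KK(II))))(I(IK)(KK(II))(KI(SK)(I(IK)(KK(II)))))
  step 4: KI(SK)(I(IK)(KK(II)))
  step 5: I(I(IK)(KK(II)))
  step 6: I(IK)(KK(II))
  step 7: IK(KK(II))
  step 8: K(KK(II))
  step 9: KK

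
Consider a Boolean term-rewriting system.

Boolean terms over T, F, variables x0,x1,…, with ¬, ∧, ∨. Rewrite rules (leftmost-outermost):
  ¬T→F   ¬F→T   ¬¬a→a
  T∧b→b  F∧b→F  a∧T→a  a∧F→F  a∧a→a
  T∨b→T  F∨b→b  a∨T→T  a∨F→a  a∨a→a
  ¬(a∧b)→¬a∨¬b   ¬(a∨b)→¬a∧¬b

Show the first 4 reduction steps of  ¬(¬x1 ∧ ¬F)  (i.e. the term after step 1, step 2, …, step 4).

Answer: after 4 steps: x1

Derivation:
  start: ¬(¬x1 ∧ ¬F)
  [1] ¬¬x1 ∨ ¬¬F
  [2] x1 ∨ ¬¬F
  [3] x1 ∨ F
  [4] x1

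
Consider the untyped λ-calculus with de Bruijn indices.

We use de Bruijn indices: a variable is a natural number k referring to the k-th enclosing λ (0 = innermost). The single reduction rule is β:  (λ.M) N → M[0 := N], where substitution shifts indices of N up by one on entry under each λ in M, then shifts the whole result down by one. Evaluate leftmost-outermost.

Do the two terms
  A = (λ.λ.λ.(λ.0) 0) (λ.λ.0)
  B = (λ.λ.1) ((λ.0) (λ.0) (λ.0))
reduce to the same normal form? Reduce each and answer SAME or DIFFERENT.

Answer: SAME — A ⇓ λ.λ.0, B ⇓ λ.λ.0

Derivation:
Term A:
  start: (λ.λ.λ.(λ.0) 0) (λ.λ.0)
  [1] λ.λ.(λ.0) 0
  [2] λ.λ.0

Term B:
  start: (λ.λ.1) ((λ.0) (λ.0) (λ.0))
  [1] λ.(λ.0) (λ.0) (λ.0)
  [2] λ.(λ.0) (λ.0)
  [3] λ.λ.0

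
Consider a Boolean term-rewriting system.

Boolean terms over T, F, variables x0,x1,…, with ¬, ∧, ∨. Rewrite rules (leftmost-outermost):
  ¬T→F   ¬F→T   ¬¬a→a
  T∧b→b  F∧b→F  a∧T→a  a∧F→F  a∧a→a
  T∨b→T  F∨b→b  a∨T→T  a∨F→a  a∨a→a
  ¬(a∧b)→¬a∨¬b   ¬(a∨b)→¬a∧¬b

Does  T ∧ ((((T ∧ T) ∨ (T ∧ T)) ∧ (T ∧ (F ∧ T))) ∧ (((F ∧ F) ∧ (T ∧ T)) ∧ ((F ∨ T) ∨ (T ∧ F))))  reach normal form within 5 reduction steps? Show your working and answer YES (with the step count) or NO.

Answer: NO — after 5 steps the term is (F ∧ T) ∧ (((F ∧ F) ∧ (T ∧ T)) ∧ ((F ∨ T) ∨ (T ∧ F))), not yet normal

Reduction:
  start: T ∧ ((((T ∧ T) ∨ (T ∧ T)) ∧ (T ∧ (F ∧ T))) ∧ (((F ∧ F) ∧ (T ∧ T)) ∧ ((F ∨ T) ∨ (T ∧ F))))
  [1] (((T ∧ T) ∨ (T ∧ T)) ∧ (T ∧ (F ∧ T))) ∧ (((F ∧ F) ∧ (T ∧ T)) ∧ ((F ∨ T) ∨ (T ∧ F)))
  [2] ((T ∧ T) ∧ (T ∧ (F ∧ T))) ∧ (((F ∧ F) ∧ (T ∧ T)) ∧ ((F ∨ T) ∨ (T ∧ F)))
  [3] (T ∧ (T ∧ (F ∧ T))) ∧ (((F ∧ F) ∧ (T ∧ T)) ∧ ((F ∨ T) ∨ (T ∧ F)))
  [4] (T ∧ (F ∧ T)) ∧ (((F ∧ F) ∧ (T ∧ T)) ∧ ((F ∨ T) ∨ (T ∧ F)))
  [5] (F ∧ T) ∧ (((F ∧ F) ∧ (T ∧ T)) ∧ ((F ∨ T) ∨ (T ∧ F)))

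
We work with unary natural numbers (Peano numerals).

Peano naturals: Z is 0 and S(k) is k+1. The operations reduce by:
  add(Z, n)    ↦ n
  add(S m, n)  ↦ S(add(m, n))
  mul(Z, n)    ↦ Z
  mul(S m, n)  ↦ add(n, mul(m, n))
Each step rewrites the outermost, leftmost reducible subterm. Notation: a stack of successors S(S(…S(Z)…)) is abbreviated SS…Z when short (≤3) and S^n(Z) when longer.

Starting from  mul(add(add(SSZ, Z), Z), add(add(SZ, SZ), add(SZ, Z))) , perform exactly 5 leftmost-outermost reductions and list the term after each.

Answer: after 5 steps: add(S(add(add(Z, SZ), add(SZ, Z))), mul(add(add(SZ, Z), Z), add(add(SZ, SZ), add(SZ, Z))))

Working:
  start: mul(add(add(SSZ, Z), Z), add(add(SZ, SZ), add(SZ, Z)))
  →1  mul(add(S(add(SZ, Z)), Z), add(add(SZ, SZ), add(SZ, Z)))
  →2  mul(S(add(add(SZ, Z), Z)), add(add(SZ, SZ), add(SZ, Z)))
  →3  add(add(add(SZ, SZ), add(SZ, Z)), mul(add(add(SZ, Z), Z), add(add(SZ, SZ), add(SZ, Z))))
  →4  add(add(S(add(Z, SZ)), add(SZ, Z)), mul(add(add(SZ, Z), Z), add(add(SZ, SZ), add(SZ, Z))))
  →5  add(S(add(add(Z, SZ), add(SZ, Z))), mul(add(add(SZ, Z), Z), add(add(SZ, SZ), add(SZ, Z))))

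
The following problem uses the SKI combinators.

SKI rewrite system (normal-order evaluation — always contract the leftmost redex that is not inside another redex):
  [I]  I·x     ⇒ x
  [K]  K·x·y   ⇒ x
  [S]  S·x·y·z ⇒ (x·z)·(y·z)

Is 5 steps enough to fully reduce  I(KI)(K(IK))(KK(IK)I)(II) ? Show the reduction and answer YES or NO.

Answer: YES — reaches normal form I in 5 ≤ 5 steps

Derivation:
  start: I(KI)(K(IK))(KK(IK)I)(II)
  step 1: KI(K(IK))(KK(IK)I)(II)
  step 2: I(KK(IK)I)(II)
  step 3: KK(IK)I(II)
  step 4: KI(II)
  step 5: I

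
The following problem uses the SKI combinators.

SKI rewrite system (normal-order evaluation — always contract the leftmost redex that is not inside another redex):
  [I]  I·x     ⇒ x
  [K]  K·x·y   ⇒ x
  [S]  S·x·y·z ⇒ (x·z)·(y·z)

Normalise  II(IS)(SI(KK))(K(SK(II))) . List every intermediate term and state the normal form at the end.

  start: II(IS)(SI(KK))(K(SK(II)))
  [1] I(IS)(SI(KK))(K(SK(II)))
  [2] IS(SI(KK))(K(SK(II)))
  [3] S(SI(KK))(K(SK(II)))
  [4] S(SI(KK))(K(SKI))

Answer: normal form = S(SI(KK))(K(SKI))  (in 4 steps)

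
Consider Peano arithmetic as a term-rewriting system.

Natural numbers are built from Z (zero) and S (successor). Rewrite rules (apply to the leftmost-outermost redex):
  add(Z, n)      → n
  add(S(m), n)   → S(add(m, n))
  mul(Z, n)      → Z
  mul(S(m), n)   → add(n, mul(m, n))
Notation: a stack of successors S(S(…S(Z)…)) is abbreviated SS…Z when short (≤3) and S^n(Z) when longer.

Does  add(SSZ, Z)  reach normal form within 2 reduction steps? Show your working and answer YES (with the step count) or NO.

Answer: NO — after 2 steps the term is S(S(add(Z, Z))), not yet normal

Working:
  start: add(SSZ, Z)
  →1  S(add(SZ, Z))
  →2  S(S(add(Z, Z)))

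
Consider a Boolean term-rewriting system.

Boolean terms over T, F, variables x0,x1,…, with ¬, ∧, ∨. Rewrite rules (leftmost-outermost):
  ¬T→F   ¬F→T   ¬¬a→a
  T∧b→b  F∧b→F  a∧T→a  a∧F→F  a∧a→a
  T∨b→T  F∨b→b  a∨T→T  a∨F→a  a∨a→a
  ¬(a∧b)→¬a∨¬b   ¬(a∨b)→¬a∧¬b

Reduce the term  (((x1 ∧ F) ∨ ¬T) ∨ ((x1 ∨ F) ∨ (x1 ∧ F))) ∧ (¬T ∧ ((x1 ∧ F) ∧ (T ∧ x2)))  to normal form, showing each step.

  start: (((x1 ∧ F) ∨ ¬T) ∨ ((x1 ∨ F) ∨ (x1 ∧ F))) ∧ (¬T ∧ ((x1 ∧ F) ∧ (T ∧ x2)))
  →1  ((F ∨ ¬T) ∨ ((x1 ∨ F) ∨ (x1 ∧ F))) ∧ (¬T ∧ ((x1 ∧ F) ∧ (T ∧ x2)))
  →2  (¬T ∨ ((x1 ∨ F) ∨ (x1 ∧ F))) ∧ (¬T ∧ ((x1 ∧ F) ∧ (T ∧ x2)))
  →3  (F ∨ ((x1 ∨ F) ∨ (x1 ∧ F))) ∧ (¬T ∧ ((x1 ∧ F) ∧ (T ∧ x2)))
  →4  ((x1 ∨ F) ∨ (x1 ∧ F)) ∧ (¬T ∧ ((x1 ∧ F) ∧ (T ∧ x2)))
  →5  (x1 ∨ (x1 ∧ F)) ∧ (¬T ∧ ((x1 ∧ F) ∧ (T ∧ x2)))
  →6  (x1 ∨ F) ∧ (¬T ∧ ((x1 ∧ F) ∧ (T ∧ x2)))
  →7  x1 ∧ (¬T ∧ ((x1 ∧ F) ∧ (T ∧ x2)))
  →8  x1 ∧ (F ∧ ((x1 ∧ F) ∧ (T ∧ x2)))
  →9  x1 ∧ F
  →10  F

Answer: normal form = F  (in 10 steps)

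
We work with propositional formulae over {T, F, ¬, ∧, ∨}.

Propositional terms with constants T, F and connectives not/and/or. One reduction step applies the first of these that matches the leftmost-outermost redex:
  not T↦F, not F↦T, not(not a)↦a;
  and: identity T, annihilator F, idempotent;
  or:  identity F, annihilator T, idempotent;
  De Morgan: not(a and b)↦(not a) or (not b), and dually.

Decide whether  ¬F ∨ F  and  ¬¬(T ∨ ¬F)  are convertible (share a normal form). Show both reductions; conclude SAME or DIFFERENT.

Answer: SAME — A ⇓ T, B ⇓ T

Derivation:
Term A:
  start: ¬F ∨ F
  [1] ¬F
  [2] T

Term B:
  start: ¬¬(T ∨ ¬F)
  [1] T ∨ ¬F
  [2] T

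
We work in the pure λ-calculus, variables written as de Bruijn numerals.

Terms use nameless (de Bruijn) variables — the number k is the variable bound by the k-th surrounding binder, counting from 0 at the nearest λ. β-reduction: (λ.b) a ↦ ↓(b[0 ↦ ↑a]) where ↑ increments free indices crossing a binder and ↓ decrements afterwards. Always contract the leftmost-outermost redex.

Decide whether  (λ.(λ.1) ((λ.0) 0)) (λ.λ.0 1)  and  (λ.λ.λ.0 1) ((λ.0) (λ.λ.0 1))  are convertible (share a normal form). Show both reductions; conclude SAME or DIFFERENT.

Term A:
  start: (λ.(λ.1) ((λ.0) 0)) (λ.λ.0 1)
  step 1: (λ.λ.λ.0 1) ((λ.0) (λ.λ.0 1))
  step 2: λ.λ.0 1

Term B:
  start: (λ.λ.λ.0 1) ((λ.0) (λ.λ.0 1))
  step 1: λ.λ.0 1

Answer: SAME — A ⇓ λ.λ.0 1, B ⇓ λ.λ.0 1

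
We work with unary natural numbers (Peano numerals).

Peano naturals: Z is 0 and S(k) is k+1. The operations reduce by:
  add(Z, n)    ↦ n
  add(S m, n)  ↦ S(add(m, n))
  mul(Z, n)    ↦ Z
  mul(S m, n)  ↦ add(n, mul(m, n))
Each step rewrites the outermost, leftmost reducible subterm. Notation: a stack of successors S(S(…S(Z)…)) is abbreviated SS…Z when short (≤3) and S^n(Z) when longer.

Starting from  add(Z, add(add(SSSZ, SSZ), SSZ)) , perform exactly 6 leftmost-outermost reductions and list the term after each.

  start: add(Z, add(add(SSSZ, SSZ), SSZ))
  →1  add(add(SSSZ, SSZ), SSZ)
  →2  add(S(add(SSZ, SSZ)), SSZ)
  →3  S(add(add(SSZ, SSZ), SSZ))
  →4  S(add(S(add(SZ, SSZ)), SSZ))
  →5  S(S(add(add(SZ, SSZ), SSZ)))
  →6  S(S(add(S(add(Z, SSZ)), SSZ)))

Answer: after 6 steps: S(S(add(S(add(Z, SSZ)), SSZ)))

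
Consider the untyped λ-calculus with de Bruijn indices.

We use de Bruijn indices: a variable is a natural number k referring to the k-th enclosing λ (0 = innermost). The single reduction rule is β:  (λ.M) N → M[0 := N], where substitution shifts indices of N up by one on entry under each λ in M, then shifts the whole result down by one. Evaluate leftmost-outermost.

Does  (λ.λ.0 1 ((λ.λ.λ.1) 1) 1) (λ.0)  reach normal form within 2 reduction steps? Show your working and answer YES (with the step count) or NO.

  start: (λ.λ.0 1 ((λ.λ.λ.1) 1) 1) (λ.0)
  →1  λ.0 (λ.0) ((λ.λ.λ.1) (λ.0)) (λ.0)
  →2  λ.0 (λ.0) (λ.λ.1) (λ.0)

Answer: YES — reaches normal form λ.0 (λ.0) (λ.λ.1) (λ.0) in 2 ≤ 2 steps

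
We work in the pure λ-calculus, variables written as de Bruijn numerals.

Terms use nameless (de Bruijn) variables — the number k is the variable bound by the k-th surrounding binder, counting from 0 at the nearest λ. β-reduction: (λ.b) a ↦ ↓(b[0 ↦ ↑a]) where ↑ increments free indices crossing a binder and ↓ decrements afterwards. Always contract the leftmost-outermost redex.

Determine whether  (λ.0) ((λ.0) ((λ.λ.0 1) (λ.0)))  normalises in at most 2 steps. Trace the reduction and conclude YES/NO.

  start: (λ.0) ((λ.0) ((λ.λ.0 1) (λ.0)))
  [1] (λ.0) ((λ.λ.0 1) (λ.0))
  [2] (λ.λ.0 1) (λ.0)

Answer: NO — after 2 steps the term is (λ.λ.0 1) (λ.0), not yet normal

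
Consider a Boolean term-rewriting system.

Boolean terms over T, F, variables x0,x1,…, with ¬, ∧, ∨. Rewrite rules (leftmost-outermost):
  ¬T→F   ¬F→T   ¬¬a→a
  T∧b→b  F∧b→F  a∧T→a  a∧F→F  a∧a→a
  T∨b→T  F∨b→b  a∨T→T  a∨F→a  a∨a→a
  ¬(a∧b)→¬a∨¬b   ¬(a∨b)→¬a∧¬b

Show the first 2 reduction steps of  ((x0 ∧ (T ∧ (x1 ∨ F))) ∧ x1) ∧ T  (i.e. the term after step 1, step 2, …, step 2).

Answer: after 2 steps: (x0 ∧ (x1 ∨ F)) ∧ x1

Working:
  start: ((x0 ∧ (T ∧ (x1 ∨ F))) ∧ x1) ∧ T
  step 1: (x0 ∧ (T ∧ (x1 ∨ F))) ∧ x1
  step 2: (x0 ∧ (x1 ∨ F)) ∧ x1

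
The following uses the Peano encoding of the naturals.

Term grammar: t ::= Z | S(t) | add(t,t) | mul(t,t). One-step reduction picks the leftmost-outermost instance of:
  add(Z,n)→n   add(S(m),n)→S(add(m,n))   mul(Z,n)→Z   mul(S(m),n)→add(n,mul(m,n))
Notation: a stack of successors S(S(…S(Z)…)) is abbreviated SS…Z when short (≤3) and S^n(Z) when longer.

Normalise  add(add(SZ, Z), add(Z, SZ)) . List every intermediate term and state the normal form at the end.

Answer: normal form = SSZ  (in 5 steps)

Derivation:
  start: add(add(SZ, Z), add(Z, SZ))
  [1] add(S(add(Z, Z)), add(Z, SZ))
  [2] S(add(add(Z, Z), add(Z, SZ)))
  [3] S(add(Z, add(Z, SZ)))
  [4] S(add(Z, SZ))
  [5] SSZ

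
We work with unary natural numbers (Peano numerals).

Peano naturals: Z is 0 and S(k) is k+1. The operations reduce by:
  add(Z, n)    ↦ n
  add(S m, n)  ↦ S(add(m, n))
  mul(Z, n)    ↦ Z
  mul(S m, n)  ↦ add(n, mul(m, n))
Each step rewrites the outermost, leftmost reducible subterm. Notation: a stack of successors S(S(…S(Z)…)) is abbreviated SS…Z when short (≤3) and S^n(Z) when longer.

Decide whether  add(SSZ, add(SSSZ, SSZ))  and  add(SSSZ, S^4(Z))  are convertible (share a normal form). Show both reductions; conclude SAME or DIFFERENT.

Term A:
  start: add(SSZ, add(SSSZ, SSZ))
  step 1: S(add(SZ, add(SSSZ, SSZ)))
  step 2: S(S(add(Z, add(SSSZ, SSZ))))
  step 3: S(S(add(SSSZ, SSZ)))
  step 4: S(S(S(add(SSZ, SSZ))))
  step 5: S(S(S(S(add(SZ, SSZ)))))
  step 6: S(S(S(S(S(add(Z, SSZ))))))
  step 7: S^7(Z)

Term B:
  start: add(SSSZ, S^4(Z))
  step 1: S(add(SSZ, S^4(Z)))
  step 2: S(S(add(SZ, S^4(Z))))
  step 3: S(S(S(add(Z, S^4(Z)))))
  step 4: S^7(Z)

Answer: SAME — A ⇓ S^7(Z), B ⇓ S^7(Z)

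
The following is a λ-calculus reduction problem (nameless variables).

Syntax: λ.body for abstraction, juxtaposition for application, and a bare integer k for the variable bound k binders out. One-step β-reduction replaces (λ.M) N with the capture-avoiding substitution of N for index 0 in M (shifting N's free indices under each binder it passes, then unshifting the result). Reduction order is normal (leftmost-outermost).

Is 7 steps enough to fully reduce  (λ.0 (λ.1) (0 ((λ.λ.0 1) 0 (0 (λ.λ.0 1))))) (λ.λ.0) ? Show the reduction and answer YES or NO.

  start: (λ.0 (λ.1) (0 ((λ.λ.0 1) 0 (0 (λ.λ.0 1))))) (λ.λ.0)
  [1] (λ.λ.0) (λ.λ.λ.0) ((λ.λ.0) ((λ.λ.0 1) (λ.λ.0) ((λ.λ.0) (λ.λ.0 1))))
  [2] (λ.0) ((λ.λ.0) ((λ.λ.0 1) (λ.λ.0) ((λ.λ.0) (λ.λ.0 1))))
  [3] (λ.λ.0) ((λ.λ.0 1) (λ.λ.0) ((λ.λ.0) (λ.λ.0 1)))
  [4] λ.0

Answer: YES — reaches normal form λ.0 in 4 ≤ 7 steps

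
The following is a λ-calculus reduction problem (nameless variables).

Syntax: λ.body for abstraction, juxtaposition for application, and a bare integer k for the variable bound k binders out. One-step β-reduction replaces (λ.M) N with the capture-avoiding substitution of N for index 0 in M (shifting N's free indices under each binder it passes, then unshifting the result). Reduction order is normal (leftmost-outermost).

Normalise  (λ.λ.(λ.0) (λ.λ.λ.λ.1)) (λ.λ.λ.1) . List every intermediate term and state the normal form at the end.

  start: (λ.λ.(λ.0) (λ.λ.λ.λ.1)) (λ.λ.λ.1)
  step 1: λ.(λ.0) (λ.λ.λ.λ.1)
  step 2: λ.λ.λ.λ.λ.1

Answer: normal form = λ.λ.λ.λ.λ.1  (in 2 steps)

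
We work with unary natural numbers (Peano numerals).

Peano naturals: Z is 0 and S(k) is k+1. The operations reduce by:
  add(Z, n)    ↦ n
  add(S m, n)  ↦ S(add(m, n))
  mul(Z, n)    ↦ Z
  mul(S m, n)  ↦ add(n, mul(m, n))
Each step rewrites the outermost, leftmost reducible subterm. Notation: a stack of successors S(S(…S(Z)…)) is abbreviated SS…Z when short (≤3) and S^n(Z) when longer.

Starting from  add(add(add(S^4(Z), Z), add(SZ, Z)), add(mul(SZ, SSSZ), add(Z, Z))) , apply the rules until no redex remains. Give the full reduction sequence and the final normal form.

Answer: normal form = S^8(Z)  (in 29 steps)

Derivation:
  start: add(add(add(S^4(Z), Z), add(SZ, Z)), add(mul(SZ, SSSZ), add(Z, Z)))
  →1  add(add(S(add(SSSZ, Z)), add(SZ, Z)), add(mul(SZ, SSSZ), add(Z, Z)))
  →2  add(S(add(add(SSSZ, Z), add(SZ, Z))), add(mul(SZ, SSSZ), add(Z, Z)))
  →3  S(add(add(add(SSSZ, Z), add(SZ, Z)), add(mul(SZ, SSSZ), add(Z, Z))))
  →4  S(add(add(S(add(SSZ, Z)), add(SZ, Z)), add(mul(SZ, SSSZ), add(Z, Z))))
  →5  S(add(S(add(add(SSZ, Z), add(SZ, Z))), add(mul(SZ, SSSZ), add(Z, Z))))
  →6  S(S(add(add(add(SSZ, Z), add(SZ, Z)), add(mul(SZ, SSSZ), add(Z, Z)))))
  →7  S(S(add(add(S(add(SZ, Z)), add(SZ, Z)), add(mul(SZ, SSSZ), add(Z, Z)))))
  →8  S(S(add(S(add(add(SZ, Z), add(SZ, Z))), add(mul(SZ, SSSZ), add(Z, Z)))))
  →9  S(S(S(add(add(add(SZ, Z), add(SZ, Z)), add(mul(SZ, SSSZ), add(Z, Z))))))
  →10  S(S(S(add(add(S(add(Z, Z)), add(SZ, Z)), add(mul(SZ, SSSZ), add(Z, Z))))))
  →11  S(S(S(add(S(add(add(Z, Z), add(SZ, Z))), add(mul(SZ, SSSZ), add(Z, Z))))))
  →12  S(S(S(S(add(add(add(Z, Z), add(SZ, Z)), add(mul(SZ, SSSZ), add(Z, Z)))))))
  →13  S(S(S(S(add(add(Z, add(SZ, Z)), add(mul(SZ, SSSZ), add(Z, Z)))))))
  →14  S(S(S(S(add(add(SZ, Z), add(mul(SZ, SSSZ), add(Z, Z)))))))
  →15  S(S(S(S(add(S(add(Z, Z)), add(mul(SZ, SSSZ), add(Z, Z)))))))
  →16  S(S(S(S(S(add(add(Z, Z), add(mul(SZ, SSSZ), add(Z, Z))))))))
  →17  S(S(S(S(S(add(Z, add(mul(SZ, SSSZ), add(Z, Z))))))))
  →18  S(S(S(S(S(add(mul(SZ, SSSZ), add(Z, Z)))))))
  →19  S(S(S(S(S(add(add(SSSZ, mul(Z, SSSZ)), add(Z, Z)))))))
  →20  S(S(S(S(S(add(S(add(SSZ, mul(Z, SSSZ))), add(Z, Z)))))))
  →21  S(S(S(S(S(S(add(add(SSZ, mul(Z, SSSZ)), add(Z, Z))))))))
  →22  S(S(S(S(S(S(add(S(add(SZ, mul(Z, SSSZ))), add(Z, Z))))))))
  →23  S(S(S(S(S(S(S(add(add(SZ, mul(Z, SSSZ)), add(Z, Z)))))))))
  →24  S(S(S(S(S(S(S(add(S(add(Z, mul(Z, SSSZ))), add(Z, Z)))))))))
  →25  S(S(S(S(S(S(S(S(add(add(Z, mul(Z, SSSZ)), add(Z, Z))))))))))
  →26  S(S(S(S(S(S(S(S(add(mul(Z, SSSZ), add(Z, Z))))))))))
  →27  S(S(S(S(S(S(S(S(add(Z, add(Z, Z))))))))))
  →28  S(S(S(S(S(S(S(S(add(Z, Z)))))))))
  →29  S^8(Z)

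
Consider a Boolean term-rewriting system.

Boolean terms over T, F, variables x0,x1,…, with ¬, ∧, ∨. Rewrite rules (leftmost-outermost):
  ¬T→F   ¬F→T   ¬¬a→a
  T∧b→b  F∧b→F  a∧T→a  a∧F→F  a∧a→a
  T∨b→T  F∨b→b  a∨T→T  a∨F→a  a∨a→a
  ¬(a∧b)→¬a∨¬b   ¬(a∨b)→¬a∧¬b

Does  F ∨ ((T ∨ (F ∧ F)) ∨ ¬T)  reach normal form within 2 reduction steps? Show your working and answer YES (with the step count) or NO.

  start: F ∨ ((T ∨ (F ∧ F)) ∨ ¬T)
  step 1: (T ∨ (F ∧ F)) ∨ ¬T
  step 2: T ∨ ¬T

Answer: NO — after 2 steps the term is T ∨ ¬T, not yet normal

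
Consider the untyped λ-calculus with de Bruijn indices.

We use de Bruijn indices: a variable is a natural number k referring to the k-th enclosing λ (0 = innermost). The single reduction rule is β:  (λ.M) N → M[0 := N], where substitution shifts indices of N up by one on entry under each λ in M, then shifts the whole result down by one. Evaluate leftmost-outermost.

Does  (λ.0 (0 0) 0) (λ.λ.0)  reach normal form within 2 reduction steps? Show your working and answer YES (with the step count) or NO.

  start: (λ.0 (0 0) 0) (λ.λ.0)
  [1] (λ.λ.0) ((λ.λ.0) (λ.λ.0)) (λ.λ.0)
  [2] (λ.0) (λ.λ.0)

Answer: NO — after 2 steps the term is (λ.0) (λ.λ.0), not yet normal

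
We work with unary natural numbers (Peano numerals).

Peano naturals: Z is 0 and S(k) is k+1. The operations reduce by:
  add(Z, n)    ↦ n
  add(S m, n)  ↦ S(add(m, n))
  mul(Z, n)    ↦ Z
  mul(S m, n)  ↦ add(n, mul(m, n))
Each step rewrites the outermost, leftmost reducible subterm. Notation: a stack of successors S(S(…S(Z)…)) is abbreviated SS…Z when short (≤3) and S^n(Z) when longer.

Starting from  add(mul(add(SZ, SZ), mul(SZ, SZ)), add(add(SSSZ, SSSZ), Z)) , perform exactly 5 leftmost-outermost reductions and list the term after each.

Answer: after 5 steps: add(S(add(add(Z, mul(Z, SZ)), mul(add(Z, SZ), mul(SZ, SZ)))), add(add(SSSZ, SSSZ), Z))

Reduction:
  start: add(mul(add(SZ, SZ), mul(SZ, SZ)), add(add(SSSZ, SSSZ), Z))
  step 1: add(mul(S(add(Z, SZ)), mul(SZ, SZ)), add(add(SSSZ, SSSZ), Z))
  step 2: add(add(mul(SZ, SZ), mul(add(Z, SZ), mul(SZ, SZ))), add(add(SSSZ, SSSZ), Z))
  step 3: add(add(add(SZ, mul(Z, SZ)), mul(add(Z, SZ), mul(SZ, SZ))), add(add(SSSZ, SSSZ), Z))
  step 4: add(add(S(add(Z, mul(Z, SZ))), mul(add(Z, SZ), mul(SZ, SZ))), add(add(SSSZ, SSSZ), Z))
  step 5: add(S(add(add(Z, mul(Z, SZ)), mul(add(Z, SZ), mul(SZ, SZ)))), add(add(SSSZ, SSSZ), Z))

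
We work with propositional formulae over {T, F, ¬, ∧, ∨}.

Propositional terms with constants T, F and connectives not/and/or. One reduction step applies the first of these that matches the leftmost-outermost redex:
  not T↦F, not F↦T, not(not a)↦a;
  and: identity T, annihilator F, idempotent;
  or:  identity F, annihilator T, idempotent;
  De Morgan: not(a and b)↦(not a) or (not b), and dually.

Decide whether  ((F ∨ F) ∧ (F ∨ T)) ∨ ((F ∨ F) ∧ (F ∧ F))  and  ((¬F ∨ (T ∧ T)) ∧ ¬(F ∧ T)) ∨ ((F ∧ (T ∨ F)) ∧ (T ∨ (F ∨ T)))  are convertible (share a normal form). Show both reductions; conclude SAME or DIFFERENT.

Term A:
  start: ((F ∨ F) ∧ (F ∨ T)) ∨ ((F ∨ F) ∧ (F ∧ F))
  →1  (F ∧ (F ∨ T)) ∨ ((F ∨ F) ∧ (F ∧ F))
  →2  F ∨ ((F ∨ F) ∧ (F ∧ F))
  →3  (F ∨ F) ∧ (F ∧ F)
  →4  F ∧ (F ∧ F)
  →5  F

Term B:
  start: ((¬F ∨ (T ∧ T)) ∧ ¬(F ∧ T)) ∨ ((F ∧ (T ∨ F)) ∧ (T ∨ (F ∨ T)))
  →1  ((T ∨ (T ∧ T)) ∧ ¬(F ∧ T)) ∨ ((F ∧ (T ∨ F)) ∧ (T ∨ (F ∨ T)))
  →2  (T ∧ ¬(F ∧ T)) ∨ ((F ∧ (T ∨ F)) ∧ (T ∨ (F ∨ T)))
  →3  ¬(F ∧ T) ∨ ((F ∧ (T ∨ F)) ∧ (T ∨ (F ∨ T)))
  →4  (¬F ∨ ¬T) ∨ ((F ∧ (T ∨ F)) ∧ (T ∨ (F ∨ T)))
  →5  (T ∨ ¬T) ∨ ((F ∧ (T ∨ F)) ∧ (T ∨ (F ∨ T)))
  →6  T ∨ ((F ∧ (T ∨ F)) ∧ (T ∨ (F ∨ T)))
  →7  T

Answer: DIFFERENT — A ⇓ F, B ⇓ T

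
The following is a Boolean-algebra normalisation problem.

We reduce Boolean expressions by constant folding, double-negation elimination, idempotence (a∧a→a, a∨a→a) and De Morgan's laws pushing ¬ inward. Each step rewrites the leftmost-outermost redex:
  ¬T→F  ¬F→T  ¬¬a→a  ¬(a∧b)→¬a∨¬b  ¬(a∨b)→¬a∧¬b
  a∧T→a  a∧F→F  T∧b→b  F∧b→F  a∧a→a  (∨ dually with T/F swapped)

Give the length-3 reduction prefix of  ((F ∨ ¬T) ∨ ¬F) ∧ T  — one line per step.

  start: ((F ∨ ¬T) ∨ ¬F) ∧ T
  [1] (F ∨ ¬T) ∨ ¬F
  [2] ¬T ∨ ¬F
  [3] F ∨ ¬F

Answer: after 3 steps: F ∨ ¬F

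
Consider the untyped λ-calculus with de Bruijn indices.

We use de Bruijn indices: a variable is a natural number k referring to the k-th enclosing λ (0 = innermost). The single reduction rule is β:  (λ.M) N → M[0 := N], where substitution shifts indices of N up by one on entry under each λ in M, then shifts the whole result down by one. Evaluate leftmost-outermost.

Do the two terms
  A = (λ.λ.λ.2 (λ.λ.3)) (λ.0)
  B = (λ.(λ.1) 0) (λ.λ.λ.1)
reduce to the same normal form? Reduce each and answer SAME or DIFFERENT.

Answer: DIFFERENT — A ⇓ λ.λ.λ.λ.3, B ⇓ λ.λ.λ.1

Reduction:
Term A:
  start: (λ.λ.λ.2 (λ.λ.3)) (λ.0)
  →1  λ.λ.(λ.0) (λ.λ.3)
  →2  λ.λ.λ.λ.3

Term B:
  start: (λ.(λ.1) 0) (λ.λ.λ.1)
  →1  (λ.λ.λ.λ.1) (λ.λ.λ.1)
  →2  λ.λ.λ.1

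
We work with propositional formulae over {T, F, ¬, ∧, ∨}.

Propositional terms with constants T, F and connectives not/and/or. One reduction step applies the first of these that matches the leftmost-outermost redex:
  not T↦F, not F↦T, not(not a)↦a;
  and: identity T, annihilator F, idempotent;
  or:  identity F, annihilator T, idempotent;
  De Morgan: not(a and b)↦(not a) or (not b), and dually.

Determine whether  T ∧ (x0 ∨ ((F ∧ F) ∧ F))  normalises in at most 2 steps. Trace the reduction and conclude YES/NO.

  start: T ∧ (x0 ∨ ((F ∧ F) ∧ F))
  →1  x0 ∨ ((F ∧ F) ∧ F)
  →2  x0 ∨ F

Answer: NO — after 2 steps the term is x0 ∨ F, not yet normal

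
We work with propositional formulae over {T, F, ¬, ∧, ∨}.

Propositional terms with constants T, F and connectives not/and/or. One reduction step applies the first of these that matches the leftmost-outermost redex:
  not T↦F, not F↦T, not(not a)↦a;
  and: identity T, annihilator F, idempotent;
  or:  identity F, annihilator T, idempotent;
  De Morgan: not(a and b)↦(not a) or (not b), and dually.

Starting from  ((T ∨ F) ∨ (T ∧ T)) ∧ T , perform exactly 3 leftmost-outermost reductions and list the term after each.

  start: ((T ∨ F) ∨ (T ∧ T)) ∧ T
  step 1: (T ∨ F) ∨ (T ∧ T)
  step 2: T ∨ (T ∧ T)
  step 3: T

Answer: after 3 steps: T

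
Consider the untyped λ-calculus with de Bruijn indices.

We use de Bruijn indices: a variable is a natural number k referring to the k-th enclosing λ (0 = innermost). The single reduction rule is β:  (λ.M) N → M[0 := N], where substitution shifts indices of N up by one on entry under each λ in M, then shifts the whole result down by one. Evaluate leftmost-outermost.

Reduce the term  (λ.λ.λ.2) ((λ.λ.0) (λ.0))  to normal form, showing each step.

  start: (λ.λ.λ.2) ((λ.λ.0) (λ.0))
  step 1: λ.λ.(λ.λ.0) (λ.0)
  step 2: λ.λ.λ.0

Answer: normal form = λ.λ.λ.0  (in 2 steps)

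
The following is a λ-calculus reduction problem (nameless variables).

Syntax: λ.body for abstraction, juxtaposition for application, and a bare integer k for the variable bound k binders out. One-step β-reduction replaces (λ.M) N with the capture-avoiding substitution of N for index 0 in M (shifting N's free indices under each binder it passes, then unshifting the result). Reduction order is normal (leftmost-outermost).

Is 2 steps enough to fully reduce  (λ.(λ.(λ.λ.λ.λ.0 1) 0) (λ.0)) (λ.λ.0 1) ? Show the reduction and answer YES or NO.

Answer: NO — after 2 steps the term is (λ.λ.λ.λ.0 1) (λ.0), not yet normal

Reduction:
  start: (λ.(λ.(λ.λ.λ.λ.0 1) 0) (λ.0)) (λ.λ.0 1)
  step 1: (λ.(λ.λ.λ.λ.0 1) 0) (λ.0)
  step 2: (λ.λ.λ.λ.0 1) (λ.0)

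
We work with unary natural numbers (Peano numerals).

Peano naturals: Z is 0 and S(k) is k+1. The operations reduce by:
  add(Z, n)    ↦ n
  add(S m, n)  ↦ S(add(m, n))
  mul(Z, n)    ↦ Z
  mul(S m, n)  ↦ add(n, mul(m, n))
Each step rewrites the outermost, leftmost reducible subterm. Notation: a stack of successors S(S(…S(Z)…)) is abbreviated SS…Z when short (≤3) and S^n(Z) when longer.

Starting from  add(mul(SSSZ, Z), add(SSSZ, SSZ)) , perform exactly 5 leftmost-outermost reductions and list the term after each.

Answer: after 5 steps: add(add(Z, mul(Z, Z)), add(SSSZ, SSZ))

Reduction:
  start: add(mul(SSSZ, Z), add(SSSZ, SSZ))
  →1  add(add(Z, mul(SSZ, Z)), add(SSSZ, SSZ))
  →2  add(mul(SSZ, Z), add(SSSZ, SSZ))
  →3  add(add(Z, mul(SZ, Z)), add(SSSZ, SSZ))
  →4  add(mul(SZ, Z), add(SSSZ, SSZ))
  →5  add(add(Z, mul(Z, Z)), add(SSSZ, SSZ))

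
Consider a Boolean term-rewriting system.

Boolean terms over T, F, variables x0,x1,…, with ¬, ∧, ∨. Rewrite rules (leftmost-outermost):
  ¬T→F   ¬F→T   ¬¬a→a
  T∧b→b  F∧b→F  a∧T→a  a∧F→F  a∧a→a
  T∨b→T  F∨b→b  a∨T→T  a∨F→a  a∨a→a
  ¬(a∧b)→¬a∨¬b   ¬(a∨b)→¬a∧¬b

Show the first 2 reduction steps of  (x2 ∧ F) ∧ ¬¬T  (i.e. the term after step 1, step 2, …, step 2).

  start: (x2 ∧ F) ∧ ¬¬T
  →1  F ∧ ¬¬T
  →2  F

Answer: after 2 steps: F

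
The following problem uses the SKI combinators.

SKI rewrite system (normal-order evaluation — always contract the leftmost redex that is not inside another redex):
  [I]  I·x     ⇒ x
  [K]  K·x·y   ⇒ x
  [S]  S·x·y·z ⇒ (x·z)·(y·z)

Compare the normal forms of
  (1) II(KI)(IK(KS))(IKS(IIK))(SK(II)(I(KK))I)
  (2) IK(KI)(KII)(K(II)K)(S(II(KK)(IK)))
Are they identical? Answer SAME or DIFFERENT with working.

Answer: SAME — A ⇓ SK, B ⇓ SK

Working:
Term A:
  start: II(KI)(IK(KS))(IKS(IIK))(SK(II)(I(KK))I)
  →1  I(KI)(IK(KS))(IKS(IIK))(SK(II)(I(KK))I)
  →2  KI(IK(KS))(IKS(IIK))(SK(II)(I(KK))I)
  →3  I(IKS(IIK))(SK(II)(I(KK))I)
  →4  IKS(IIK)(SK(II)(I(KK))I)
  →5  KS(IIK)(SK(II)(I(KK))I)
  →6  S(SK(II)(I(KK))I)
  →7  S(K(I(KK))(II(I(KK)))I)
  →8  S(I(KK)I)
  →9  S(KKI)
  →10  SK

Term B:
  start: IK(KI)(KII)(K(II)K)(S(II(KK)(IK)))
  →1  K(KI)(KII)(K(II)K)(S(II(KK)(IK)))
  →2  KI(K(II)K)(S(II(KK)(IK)))
  →3  I(S(II(KK)(IK)))
  →4  S(II(KK)(IK))
  →5  S(I(KK)(IK))
  →6  S(KK(IK))
  →7  SK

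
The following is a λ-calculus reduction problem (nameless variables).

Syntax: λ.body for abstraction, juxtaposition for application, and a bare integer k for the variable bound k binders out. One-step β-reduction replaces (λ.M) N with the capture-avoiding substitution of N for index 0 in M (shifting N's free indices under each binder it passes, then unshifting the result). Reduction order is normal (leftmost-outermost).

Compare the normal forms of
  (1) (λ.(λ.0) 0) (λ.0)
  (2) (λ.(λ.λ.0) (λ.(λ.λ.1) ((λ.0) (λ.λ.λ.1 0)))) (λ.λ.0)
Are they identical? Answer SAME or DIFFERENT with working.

Term A:
  start: (λ.(λ.0) 0) (λ.0)
  [1] (λ.0) (λ.0)
  [2] λ.0

Term B:
  start: (λ.(λ.λ.0) (λ.(λ.λ.1) ((λ.0) (λ.λ.λ.1 0)))) (λ.λ.0)
  [1] (λ.λ.0) (λ.(λ.λ.1) ((λ.0) (λ.λ.λ.1 0)))
  [2] λ.0

Answer: SAME — A ⇓ λ.0, B ⇓ λ.0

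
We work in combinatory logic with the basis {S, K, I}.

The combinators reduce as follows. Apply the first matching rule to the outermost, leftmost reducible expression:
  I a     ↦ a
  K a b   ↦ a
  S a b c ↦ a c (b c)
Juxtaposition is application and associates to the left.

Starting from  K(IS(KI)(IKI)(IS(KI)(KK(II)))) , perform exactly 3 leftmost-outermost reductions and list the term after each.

  start: K(IS(KI)(IKI)(IS(KI)(KK(II))))
  →1  K(S(KI)(IKI)(IS(KI)(KK(II))))
  →2  K(KI(IS(KI)(KK(II)))(IKI(IS(KI)(KK(II)))))
  →3  K(I(IKI(IS(KI)(KK(II)))))

Answer: after 3 steps: K(I(IKI(IS(KI)(KK(II)))))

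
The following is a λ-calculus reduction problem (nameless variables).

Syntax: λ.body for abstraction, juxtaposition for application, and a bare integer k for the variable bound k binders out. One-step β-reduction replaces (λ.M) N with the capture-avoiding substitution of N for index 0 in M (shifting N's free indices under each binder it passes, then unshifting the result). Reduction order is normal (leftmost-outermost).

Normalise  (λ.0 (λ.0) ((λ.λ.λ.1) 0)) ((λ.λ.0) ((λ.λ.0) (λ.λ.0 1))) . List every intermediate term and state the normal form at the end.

Answer: normal form = λ.λ.1  (in 5 steps)

Working:
  start: (λ.0 (λ.0) ((λ.λ.λ.1) 0)) ((λ.λ.0) ((λ.λ.0) (λ.λ.0 1)))
  [1] (λ.λ.0) ((λ.λ.0) (λ.λ.0 1)) (λ.0) ((λ.λ.λ.1) ((λ.λ.0) ((λ.λ.0) (λ.λ.0 1))))
  [2] (λ.0) (λ.0) ((λ.λ.λ.1) ((λ.λ.0) ((λ.λ.0) (λ.λ.0 1))))
  [3] (λ.0) ((λ.λ.λ.1) ((λ.λ.0) ((λ.λ.0) (λ.λ.0 1))))
  [4] (λ.λ.λ.1) ((λ.λ.0) ((λ.λ.0) (λ.λ.0 1)))
  [5] λ.λ.1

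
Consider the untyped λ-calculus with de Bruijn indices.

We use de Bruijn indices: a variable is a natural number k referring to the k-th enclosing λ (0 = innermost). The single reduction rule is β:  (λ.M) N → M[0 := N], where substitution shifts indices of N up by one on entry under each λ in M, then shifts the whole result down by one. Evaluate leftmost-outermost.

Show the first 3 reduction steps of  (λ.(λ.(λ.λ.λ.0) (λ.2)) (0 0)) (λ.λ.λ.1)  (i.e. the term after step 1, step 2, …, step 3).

  start: (λ.(λ.(λ.λ.λ.0) (λ.2)) (0 0)) (λ.λ.λ.1)
  →1  (λ.(λ.λ.λ.0) (λ.λ.λ.λ.1)) ((λ.λ.λ.1) (λ.λ.λ.1))
  →2  (λ.λ.λ.0) (λ.λ.λ.λ.1)
  →3  λ.λ.0

Answer: after 3 steps: λ.λ.0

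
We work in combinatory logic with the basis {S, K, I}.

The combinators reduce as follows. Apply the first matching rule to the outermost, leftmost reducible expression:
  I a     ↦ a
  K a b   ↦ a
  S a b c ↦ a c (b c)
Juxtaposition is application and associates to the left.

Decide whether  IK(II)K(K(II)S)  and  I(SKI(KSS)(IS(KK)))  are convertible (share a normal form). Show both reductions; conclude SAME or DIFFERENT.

Answer: DIFFERENT — A ⇓ I, B ⇓ S(S(KK))

Reduction:
Term A:
  start: IK(II)K(K(II)S)
  [1] K(II)K(K(II)S)
  [2] II(K(II)S)
  [3] I(K(II)S)
  [4] K(II)S
  [5] II
  [6] I

Term B:
  start: I(SKI(KSS)(IS(KK)))
  [1] SKI(KSS)(IS(KK))
  [2] K(KSS)(I(KSS))(IS(KK))
  [3] KSS(IS(KK))
  [4] S(IS(KK))
  [5] S(S(KK))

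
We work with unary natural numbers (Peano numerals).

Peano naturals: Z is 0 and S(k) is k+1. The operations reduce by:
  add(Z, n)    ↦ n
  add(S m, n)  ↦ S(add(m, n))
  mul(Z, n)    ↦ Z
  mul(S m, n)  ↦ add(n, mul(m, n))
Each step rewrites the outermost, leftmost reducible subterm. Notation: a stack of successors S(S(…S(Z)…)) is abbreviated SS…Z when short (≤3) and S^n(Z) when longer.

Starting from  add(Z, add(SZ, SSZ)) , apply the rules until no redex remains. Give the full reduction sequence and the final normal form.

Answer: normal form = SSSZ  (in 3 steps)

Working:
  start: add(Z, add(SZ, SSZ))
  →1  add(SZ, SSZ)
  →2  S(add(Z, SSZ))
  →3  SSSZ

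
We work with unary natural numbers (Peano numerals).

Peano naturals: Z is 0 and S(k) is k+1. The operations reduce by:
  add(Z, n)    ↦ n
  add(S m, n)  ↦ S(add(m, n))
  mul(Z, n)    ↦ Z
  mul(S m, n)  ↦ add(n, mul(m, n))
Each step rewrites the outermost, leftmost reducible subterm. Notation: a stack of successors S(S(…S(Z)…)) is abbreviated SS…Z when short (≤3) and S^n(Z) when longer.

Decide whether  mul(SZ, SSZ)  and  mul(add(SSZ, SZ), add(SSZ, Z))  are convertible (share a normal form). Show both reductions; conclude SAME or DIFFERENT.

Answer: DIFFERENT — A ⇓ SSZ, B ⇓ S^6(Z)

Working:
Term A:
  start: mul(SZ, SSZ)
  →1  add(SSZ, mul(Z, SSZ))
  →2  S(add(SZ, mul(Z, SSZ)))
  →3  S(S(add(Z, mul(Z, SSZ))))
  →4  S(S(mul(Z, SSZ)))
  →5  SSZ

Term B:
  start: mul(add(SSZ, SZ), add(SSZ, Z))
  →1  mul(S(add(SZ, SZ)), add(SSZ, Z))
  →2  add(add(SSZ, Z), mul(add(SZ, SZ), add(SSZ, Z)))
  →3  add(S(add(SZ, Z)), mul(add(SZ, SZ), add(SSZ, Z)))
  →4  S(add(add(SZ, Z), mul(add(SZ, SZ), add(SSZ, Z))))
  →5  S(add(S(add(Z, Z)), mul(add(SZ, SZ), add(SSZ, Z))))
  →6  S(S(add(add(Z, Z), mul(add(SZ, SZ), add(SSZ, Z)))))
  →7  S(S(add(Z, mul(add(SZ, SZ), add(SSZ, Z)))))
  →8  S(S(mul(add(SZ, SZ), add(SSZ, Z))))
  →9  S(S(mul(S(add(Z, SZ)), add(SSZ, Z))))
  →10  S(S(add(add(SSZ, Z), mul(add(Z, SZ), add(SSZ, Z)))))
  →11  S(S(add(S(add(SZ, Z)), mul(add(Z, SZ), add(SSZ, Z)))))
  →12  S(S(S(add(add(SZ, Z), mul(add(Z, SZ), add(SSZ, Z))))))
  →13  S(S(S(add(S(add(Z, Z)), mul(add(Z, SZ), add(SSZ, Z))))))
  →14  S(S(S(S(add(add(Z, Z), mul(add(Z, SZ), add(SSZ, Z)))))))
  →15  S(S(S(S(add(Z, mul(add(Z, SZ), add(SSZ, Z)))))))
  →16  S(S(S(S(mul(add(Z, SZ), add(SSZ, Z))))))
  →17  S(S(S(S(mul(SZ, add(SSZ, Z))))))
  →18  S(S(S(S(add(add(SSZ, Z), mul(Z, add(SSZ, Z)))))))
  →19  S(S(S(S(add(S(add(SZ, Z)), mul(Z, add(SSZ, Z)))))))
  →20  S(S(S(S(S(add(add(SZ, Z), mul(Z, add(SSZ, Z))))))))
  →21  S(S(S(S(S(add(S(add(Z, Z)), mul(Z, add(SSZ, Z))))))))
  →22  S(S(S(S(S(S(add(add(Z, Z), mul(Z, add(SSZ, Z)))))))))
  →23  S(S(S(S(S(S(add(Z, mul(Z, add(SSZ, Z)))))))))
  →24  S(S(S(S(S(S(mul(Z, add(SSZ, Z))))))))
  →25  S^6(Z)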